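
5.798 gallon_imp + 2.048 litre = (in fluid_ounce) 960.5. Check: 1 gallon_imp = 0.00454609 m^3, so 5.798 gallon_imp = 5.798 * 0.00454609 = 0.02635823 m^3. 1 litre = 0.001 m^3, so 2.048 litre = 2.048 * 0.001 = 0.002048 m^3. Sum: 0.02635823 + 0.002048 = 0.02840623 m^3. 1 fluid_ounce = 2.957353e-05 m^3, so 0.02840623 m^3 = 0.02840623 / 2.957353e-05 = 960.5289 fluid_ounce ≈ 960.5 fluid_ounce (4 s.f.).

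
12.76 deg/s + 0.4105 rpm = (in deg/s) 15.22. Check: 1 deg/s = 0.017453293 rad/s, so 12.76 deg/s = 12.76 * 0.017453293 = 0.22270401 rad/s. 1 rpm = 0.10471976 rad/s, so 0.4105 rpm = 0.4105 * 0.10471976 = 0.042987459 rad/s. Sum: 0.22270401 + 0.042987459 = 0.26569147 rad/s. 1 deg/s = 0.017453293 rad/s, so 0.26569147 rad/s = 0.26569147 / 0.017453293 = 15.223 deg/s ≈ 15.22 deg/s (4 s.f.).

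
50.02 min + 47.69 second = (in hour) 1 min = 60 s, so 50.02 min = 50.02 * 60 = 3001.2 s. 47.69 second = 47.69 s. Sum: 3001.2 + 47.69 = 3048.89 s. 1 hour = 3600 s, so 3048.89 s = 3048.89 / 3600 = 0.84691389 hour ≈ 0.8469 hour (4 s.f.). Final answer: 0.8469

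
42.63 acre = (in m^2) 1.725e+05. Check: 1 acre = 4046.8564 m^2, so 42.63 acre = 42.63 * 4046.8564 = 172517.49 m^2. Result: 172517.49 m^2 ≈ 1.725e+05 m^2 (4 s.f.).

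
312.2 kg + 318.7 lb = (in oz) 1.611e+04. Check: 312.2 kg is already in kg. 1 lb = 0.45359237 kg, so 318.7 lb = 318.7 * 0.45359237 = 144.55989 kg. Sum: 312.2 + 144.55989 = 456.75989 kg. 1 oz = 0.028349523 kg, so 456.75989 kg = 456.75989 / 0.028349523 = 16111.731 oz ≈ 1.611e+04 oz (4 s.f.).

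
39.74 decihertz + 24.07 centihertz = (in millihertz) 4215. Check: 1 decihertz = 0.1 Hz, so 39.74 decihertz = 39.74 * 0.1 = 3.974 Hz. 1 centihertz = 0.01 Hz, so 24.07 centihertz = 24.07 * 0.01 = 0.2407 Hz. Sum: 3.974 + 0.2407 = 4.2147 Hz. 1 millihertz = 0.001 Hz, so 4.2147 Hz = 4.2147 / 0.001 = 4214.7 millihertz ≈ 4215 millihertz (4 s.f.).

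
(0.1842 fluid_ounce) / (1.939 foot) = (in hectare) 1 fluid_ounce = 2.957353e-05 m^3, so 0.1842 fluid_ounce = 0.1842 * 2.957353e-05 = 5.4474441e-06 m^3. 1 foot = 0.3048 m, so 1.939 foot = 1.939 * 0.3048 = 0.5910072 m. Combine: 5.4474441e-06 m^3 / 0.5910072 m = 9.2172213e-06 m^2. 1 hectare = 10000 m^2, so 9.2172213e-06 m^2 = 9.2172213e-06 / 10000 = 9.2172213e-10 hectare ≈ 9.217e-10 hectare (4 s.f.). Final answer: 9.217e-10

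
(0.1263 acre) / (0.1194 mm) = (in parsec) 1.387e-10. Check: 1 acre = 4046.8564 m^2, so 0.1263 acre = 0.1263 * 4046.8564 = 511.11797 m^2. 1 mm = 0.001 m, so 0.1194 mm = 0.1194 * 0.001 = 0.0001194 m. Combine: 511.11797 m^2 / 0.0001194 m = 4280720 m. 1 parsec = 3.0856776e+16 m, so 4280720 m = 4280720 / 3.0856776e+16 = 1.3872869e-10 parsec ≈ 1.387e-10 parsec (4 s.f.).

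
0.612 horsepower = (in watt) 1 horsepower = 745.69987 W, so 0.612 horsepower = 0.612 * 745.69987 = 456.36832 W. 456.36832 W = 456.36832 watt ≈ 456.4 watt (4 s.f.). Final answer: 456.4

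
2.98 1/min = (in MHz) 4.967e-08. Check: 1 1/min = 0.016666667 Hz, so 2.98 1/min = 2.98 * 0.016666667 = 0.049666667 Hz. 1 MHz = 1000000 Hz, so 0.049666667 Hz = 0.049666667 / 1000000 = 4.9666667e-08 MHz ≈ 4.967e-08 MHz (4 s.f.).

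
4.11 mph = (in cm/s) 1 mph = 0.44704 m/s, so 4.11 mph = 4.11 * 0.44704 = 1.8373344 m/s. 1 cm/s = 0.01 m/s, so 1.8373344 m/s = 1.8373344 / 0.01 = 183.73344 cm/s ≈ 183.7 cm/s (4 s.f.). Final answer: 183.7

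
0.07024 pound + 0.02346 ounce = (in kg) 0.03253. Check: 1 pound = 0.45359237 kg, so 0.07024 pound = 0.07024 * 0.45359237 = 0.031860328 kg. 1 ounce = 0.028349523 kg, so 0.02346 ounce = 0.02346 * 0.028349523 = 0.00066507981 kg. Sum: 0.031860328 + 0.00066507981 = 0.032525408 kg. Result: 0.032525408 kg ≈ 0.03253 kg (4 s.f.).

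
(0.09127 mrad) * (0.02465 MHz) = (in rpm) 21.48. Check: 1 mrad = 0.001 rad, so 0.09127 mrad = 0.09127 * 0.001 = 9.127e-05 rad. 1 MHz = 1000000 Hz, so 0.02465 MHz = 0.02465 * 1000000 = 24650 Hz. Combine: 9.127e-05 rad * 24650 Hz = 2.2498055 rad/s. 1 rpm = 0.10471976 rad/s, so 2.2498055 rad/s = 2.2498055 / 0.10471976 = 21.48406 rpm ≈ 21.48 rpm (4 s.f.).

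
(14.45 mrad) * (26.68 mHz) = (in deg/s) 1 mrad = 0.001 rad, so 14.45 mrad = 14.45 * 0.001 = 0.01445 rad. 1 mHz = 0.001 Hz, so 26.68 mHz = 26.68 * 0.001 = 0.02668 Hz. Combine: 0.01445 rad * 0.02668 Hz = 0.000385526 rad/s. 1 deg/s = 0.017453293 rad/s, so 0.000385526 rad/s = 0.000385526 / 0.017453293 = 0.022089013 deg/s ≈ 0.02209 deg/s (4 s.f.). Final answer: 0.02209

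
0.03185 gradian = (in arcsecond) 103.2. Check: 1 gradian = 0.015707963 rad, so 0.03185 gradian = 0.03185 * 0.015707963 = 0.00050029863 rad. 1 arcsecond = 4.8481368e-06 rad, so 0.00050029863 rad = 0.00050029863 / 4.8481368e-06 = 103.194 arcsecond ≈ 103.2 arcsecond (4 s.f.).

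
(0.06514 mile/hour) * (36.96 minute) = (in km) 0.06458. Check: 1 mile/hour = 0.44704 m/s, so 0.06514 mile/hour = 0.06514 * 0.44704 = 0.029120186 m/s. 1 minute = 60 s, so 36.96 minute = 36.96 * 60 = 2217.6 s. Combine: 0.029120186 m/s * 2217.6 s = 64.576924 m. 1 km = 1000 m, so 64.576924 m = 64.576924 / 1000 = 0.064576924 km ≈ 0.06458 km (4 s.f.).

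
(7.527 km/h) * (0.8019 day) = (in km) 144.9. Check: 1 km/h = 0.27777778 m/s, so 7.527 km/h = 7.527 * 0.27777778 = 2.0908333 m/s. 1 day = 86400 s, so 0.8019 day = 0.8019 * 86400 = 69284.16 s. Combine: 2.0908333 m/s * 69284.16 s = 144861.63 m. 1 km = 1000 m, so 144861.63 m = 144861.63 / 1000 = 144.86163 km ≈ 144.9 km (4 s.f.).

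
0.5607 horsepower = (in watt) 418.1. Check: 1 horsepower = 745.69987 W, so 0.5607 horsepower = 0.5607 * 745.69987 = 418.11392 W. 418.11392 W = 418.11392 watt ≈ 418.1 watt (4 s.f.).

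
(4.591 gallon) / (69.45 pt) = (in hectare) 7.093e-05. Check: 1 gallon = 0.0037854118 m^3, so 4.591 gallon = 4.591 * 0.0037854118 = 0.017378826 m^3. 1 pt = 0.00035277778 m, so 69.45 pt = 69.45 * 0.00035277778 = 0.024500417 m. Combine: 0.017378826 m^3 / 0.024500417 m = 0.70932775 m^2. 1 hectare = 10000 m^2, so 0.70932775 m^2 = 0.70932775 / 10000 = 7.0932775e-05 hectare ≈ 7.093e-05 hectare (4 s.f.).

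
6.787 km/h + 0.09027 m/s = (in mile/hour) 1 km/h = 0.27777778 m/s, so 6.787 km/h = 6.787 * 0.27777778 = 1.8852778 m/s. 0.09027 m/s is already in m/s. Sum: 1.8852778 + 0.09027 = 1.9755478 m/s. 1 mile/hour = 0.44704 m/s, so 1.9755478 m/s = 1.9755478 / 0.44704 = 4.4191745 mile/hour ≈ 4.419 mile/hour (4 s.f.). Final answer: 4.419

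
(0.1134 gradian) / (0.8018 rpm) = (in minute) 0.0003536. Check: 1 gradian = 0.015707963 rad, so 0.1134 gradian = 0.1134 * 0.015707963 = 0.001781283 rad. 1 rpm = 0.10471976 rad/s, so 0.8018 rpm = 0.8018 * 0.10471976 = 0.0839643 rad/s. Combine: 0.001781283 rad / 0.0839643 rad/s = 0.021214767 s. 1 minute = 60 s, so 0.021214767 s = 0.021214767 / 60 = 0.00035357945 minute ≈ 0.0003536 minute (4 s.f.).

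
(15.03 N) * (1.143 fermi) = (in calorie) 4.106e-15. Check: 15.03 N is already in N. 1 fermi = 1e-15 m, so 1.143 fermi = 1.143 * 1e-15 = 1.143e-15 m. Combine: 15.03 N * 1.143e-15 m = 1.717929e-14 J. 1 calorie = 4.184 J, so 1.717929e-14 J = 1.717929e-14 / 4.184 = 4.1059489e-15 calorie ≈ 4.106e-15 calorie (4 s.f.).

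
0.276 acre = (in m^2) 1 acre = 4046.8564 m^2, so 0.276 acre = 0.276 * 4046.8564 = 1116.9324 m^2. Result: 1116.9324 m^2 ≈ 1117 m^2 (4 s.f.). Final answer: 1117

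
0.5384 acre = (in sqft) 2.345e+04. Check: 1 acre = 4046.8564 m^2, so 0.5384 acre = 0.5384 * 4046.8564 = 2178.8275 m^2. 1 sqft = 0.09290304 m^2, so 2178.8275 m^2 = 2178.8275 / 0.09290304 = 23452.704 sqft ≈ 2.345e+04 sqft (4 s.f.).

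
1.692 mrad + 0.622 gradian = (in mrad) 11.46. Check: 1 mrad = 0.001 rad, so 1.692 mrad = 1.692 * 0.001 = 0.001692 rad. 1 gradian = 0.015707963 rad, so 0.622 gradian = 0.622 * 0.015707963 = 0.0097703532 rad. Sum: 0.001692 + 0.0097703532 = 0.011462353 rad. 1 mrad = 0.001 rad, so 0.011462353 rad = 0.011462353 / 0.001 = 11.462353 mrad ≈ 11.46 mrad (4 s.f.).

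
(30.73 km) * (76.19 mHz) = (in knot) 1 km = 1000 m, so 30.73 km = 30.73 * 1000 = 30730 m. 1 mHz = 0.001 Hz, so 76.19 mHz = 76.19 * 0.001 = 0.07619 Hz. Combine: 30730 m * 0.07619 Hz = 2341.3187 m/s. 1 knot = 0.51444444 m/s, so 2341.3187 m/s = 2341.3187 / 0.51444444 = 4551.1595 knot ≈ 4551 knot (4 s.f.). Final answer: 4551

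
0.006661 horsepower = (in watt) 4.967. Check: 1 horsepower = 745.69987 W, so 0.006661 horsepower = 0.006661 * 745.69987 = 4.9671068 W. 4.9671068 W = 4.9671068 watt ≈ 4.967 watt (4 s.f.).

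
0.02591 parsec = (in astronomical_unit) 5344. Check: 1 parsec = 3.0856776e+16 m, so 0.02591 parsec = 0.02591 * 3.0856776e+16 = 7.9949906e+14 m. 1 astronomical_unit = 1.4959787e+11 m, so 7.9949906e+14 m = 7.9949906e+14 / 1.4959787e+11 = 5344.3211 astronomical_unit ≈ 5344 astronomical_unit (4 s.f.).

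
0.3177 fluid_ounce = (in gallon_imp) 0.002067. Check: 1 fluid_ounce = 2.957353e-05 m^3, so 0.3177 fluid_ounce = 0.3177 * 2.957353e-05 = 9.3955103e-06 m^3. 1 gallon_imp = 0.00454609 m^3, so 9.3955103e-06 m^3 = 9.3955103e-06 / 0.00454609 = 0.0020667233 gallon_imp ≈ 0.002067 gallon_imp (4 s.f.).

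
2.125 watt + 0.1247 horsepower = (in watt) 95.11. Check: 2.125 watt = 2.125 W. 1 horsepower = 745.69987 W, so 0.1247 horsepower = 0.1247 * 745.69987 = 92.988774 W. Sum: 2.125 + 92.988774 = 95.113774 W. 95.113774 W = 95.113774 watt ≈ 95.11 watt (4 s.f.).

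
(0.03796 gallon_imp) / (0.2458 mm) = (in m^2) 1 gallon_imp = 0.00454609 m^3, so 0.03796 gallon_imp = 0.03796 * 0.00454609 = 0.00017256958 m^3. 1 mm = 0.001 m, so 0.2458 mm = 0.2458 * 0.001 = 0.0002458 m. Combine: 0.00017256958 m^3 / 0.0002458 m = 0.70207313 m^2. Result: 0.70207313 m^2 ≈ 0.7021 m^2 (4 s.f.). Final answer: 0.7021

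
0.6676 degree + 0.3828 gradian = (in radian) 1 degree = 0.017453293 rad, so 0.6676 degree = 0.6676 * 0.017453293 = 0.011651818 rad. 1 gradian = 0.015707963 rad, so 0.3828 gradian = 0.3828 * 0.015707963 = 0.0060130083 rad. Sum: 0.011651818 + 0.0060130083 = 0.017664826 rad. 0.017664826 rad = 0.017664826 radian ≈ 0.01766 radian (4 s.f.). Final answer: 0.01766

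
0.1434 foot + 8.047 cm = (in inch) 4.889. Check: 1 foot = 0.3048 m, so 0.1434 foot = 0.1434 * 0.3048 = 0.04370832 m. 1 cm = 0.01 m, so 8.047 cm = 8.047 * 0.01 = 0.08047 m. Sum: 0.04370832 + 0.08047 = 0.12417832 m. 1 inch = 0.0254 m, so 0.12417832 m = 0.12417832 / 0.0254 = 4.8889102 inch ≈ 4.889 inch (4 s.f.).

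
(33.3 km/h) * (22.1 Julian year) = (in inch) 2.54e+11. Check: 1 km/h = 0.27777778 m/s, so 33.3 km/h = 33.3 * 0.27777778 = 9.25 m/s. 1 Julian year = 31557600 s, so 22.1 Julian year = 22.1 * 31557600 = 6.9742296e+08 s. Combine: 9.25 m/s * 6.9742296e+08 s = 6.4511624e+09 m. 1 inch = 0.0254 m, so 6.4511624e+09 m = 6.4511624e+09 / 0.0254 = 2.5398277e+11 inch ≈ 2.54e+11 inch (4 s.f.).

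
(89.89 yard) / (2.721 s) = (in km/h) 1 yard = 0.9144 m, so 89.89 yard = 89.89 * 0.9144 = 82.195416 m. 2.721 s is already in s. Combine: 82.195416 m / 2.721 s = 30.207797 m/s. 1 km/h = 0.27777778 m/s, so 30.207797 m/s = 30.207797 / 0.27777778 = 108.74807 km/h ≈ 108.7 km/h (4 s.f.). Final answer: 108.7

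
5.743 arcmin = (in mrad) 1 arcmin = 0.00029088821 rad, so 5.743 arcmin = 5.743 * 0.00029088821 = 0.001670571 rad. 1 mrad = 0.001 rad, so 0.001670571 rad = 0.001670571 / 0.001 = 1.670571 mrad ≈ 1.671 mrad (4 s.f.). Final answer: 1.671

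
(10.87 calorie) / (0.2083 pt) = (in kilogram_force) 6.311e+04. Check: 1 calorie = 4.184 J, so 10.87 calorie = 10.87 * 4.184 = 45.48008 J. 1 pt = 0.00035277778 m, so 0.2083 pt = 0.2083 * 0.00035277778 = 7.3483611e-05 m. Combine: 45.48008 J / 7.3483611e-05 m = 618914.6 N. 1 kilogram_force = 9.80665 N, so 618914.6 N = 618914.6 / 9.80665 = 63111.726 kilogram_force ≈ 6.311e+04 kilogram_force (4 s.f.).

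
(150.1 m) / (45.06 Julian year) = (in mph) 150.1 m is already in m. 1 Julian year = 31557600 s, so 45.06 Julian year = 45.06 * 31557600 = 1.4219855e+09 s. Combine: 150.1 m / 1.4219855e+09 s = 1.0555664e-07 m/s. 1 mph = 0.44704 m/s, so 1.0555664e-07 m/s = 1.0555664e-07 / 0.44704 = 2.3612347e-07 mph ≈ 2.361e-07 mph (4 s.f.). Final answer: 2.361e-07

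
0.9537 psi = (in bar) 0.06576. Check: 1 psi = 6894.7573 Pa, so 0.9537 psi = 0.9537 * 6894.7573 = 6575.53 Pa. 1 bar = 100000 Pa, so 6575.53 Pa = 6575.53 / 100000 = 0.0657553 bar ≈ 0.06576 bar (4 s.f.).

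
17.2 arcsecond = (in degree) 1 arcsecond = 4.8481368e-06 rad, so 17.2 arcsecond = 17.2 * 4.8481368e-06 = 8.3387953e-05 rad. 1 degree = 0.017453293 rad, so 8.3387953e-05 rad = 8.3387953e-05 / 0.017453293 = 0.0047777778 degree ≈ 0.004778 degree (4 s.f.). Final answer: 0.004778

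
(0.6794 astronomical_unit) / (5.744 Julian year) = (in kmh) 1 astronomical_unit = 1.4959787e+11 m, so 0.6794 astronomical_unit = 0.6794 * 1.4959787e+11 = 1.0163679e+11 m. 1 Julian year = 31557600 s, so 5.744 Julian year = 5.744 * 31557600 = 1.8126685e+08 s. Combine: 1.0163679e+11 m / 1.8126685e+08 s = 560.70258 m/s. 1 kmh = 0.27777778 m/s, so 560.70258 m/s = 560.70258 / 0.27777778 = 2018.5293 kmh ≈ 2019 kmh (4 s.f.). Final answer: 2019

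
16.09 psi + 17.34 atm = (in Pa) 1.868e+06. Check: 1 psi = 6894.7573 Pa, so 16.09 psi = 16.09 * 6894.7573 = 110936.64 Pa. 1 atm = 101325 Pa, so 17.34 atm = 17.34 * 101325 = 1756975.5 Pa. Sum: 110936.64 + 1756975.5 = 1867912.1 Pa. Result: 1867912.1 Pa ≈ 1.868e+06 Pa (4 s.f.).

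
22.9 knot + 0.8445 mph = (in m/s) 1 knot = 0.51444444 m/s, so 22.9 knot = 22.9 * 0.51444444 = 11.780778 m/s. 1 mph = 0.44704 m/s, so 0.8445 mph = 0.8445 * 0.44704 = 0.37752528 m/s. Sum: 11.780778 + 0.37752528 = 12.158303 m/s. Result: 12.158303 m/s ≈ 12.16 m/s (4 s.f.). Final answer: 12.16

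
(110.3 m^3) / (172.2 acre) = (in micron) 158.3. Check: 110.3 m^3 is already in m^3. 1 acre = 4046.8564 m^2, so 172.2 acre = 172.2 * 4046.8564 = 696868.68 m^2. Combine: 110.3 m^3 / 696868.68 m^2 = 0.00015827946 m. 1 micron = 1e-06 m, so 0.00015827946 m = 0.00015827946 / 1e-06 = 158.27946 micron ≈ 158.3 micron (4 s.f.).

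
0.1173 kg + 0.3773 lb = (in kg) 0.2884. Check: 0.1173 kg is already in kg. 1 lb = 0.45359237 kg, so 0.3773 lb = 0.3773 * 0.45359237 = 0.1711404 kg. Sum: 0.1173 + 0.1711404 = 0.2884404 kg. Result: 0.2884404 kg ≈ 0.2884 kg (4 s.f.).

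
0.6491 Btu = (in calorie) 1 Btu = 1055.0559 J, so 0.6491 Btu = 0.6491 * 1055.0559 = 684.83675 J. 1 calorie = 4.184 J, so 684.83675 J = 684.83675 / 4.184 = 163.67991 calorie ≈ 163.7 calorie (4 s.f.). Final answer: 163.7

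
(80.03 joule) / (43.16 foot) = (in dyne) 80.03 joule = 80.03 J. 1 foot = 0.3048 m, so 43.16 foot = 43.16 * 0.3048 = 13.155168 m. Combine: 80.03 J / 13.155168 m = 6.0835407 N. 1 dyne = 1e-05 N, so 6.0835407 N = 6.0835407 / 1e-05 = 608354.07 dyne ≈ 6.084e+05 dyne (4 s.f.). Final answer: 6.084e+05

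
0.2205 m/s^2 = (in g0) 1 g0 = 9.80665 m/s^2, so 0.2205 m/s^2 = 0.2205 / 9.80665 = 0.022484742 g0 ≈ 0.02248 g0 (4 s.f.). Final answer: 0.02248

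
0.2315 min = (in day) 0.0001608. Check: 1 min = 60 s, so 0.2315 min = 0.2315 * 60 = 13.89 s. 1 day = 86400 s, so 13.89 s = 13.89 / 86400 = 0.00016076389 day ≈ 0.0001608 day (4 s.f.).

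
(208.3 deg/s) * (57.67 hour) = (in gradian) 1 deg/s = 0.017453293 rad/s, so 208.3 deg/s = 208.3 * 0.017453293 = 3.6355208 rad/s. 1 hour = 3600 s, so 57.67 hour = 57.67 * 3600 = 207612 s. Combine: 3.6355208 rad/s * 207612 s = 754777.75 rad. 1 gradian = 0.015707963 rad, so 754777.75 rad = 754777.75 / 0.015707963 = 48050644 gradian ≈ 4.805e+07 gradian (4 s.f.). Final answer: 4.805e+07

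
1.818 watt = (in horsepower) 0.002438. Check: 1.818 watt = 1.818 W. 1 horsepower = 745.69987 W, so 1.818 W = 1.818 / 745.69987 = 0.0024379782 horsepower ≈ 0.002438 horsepower (4 s.f.).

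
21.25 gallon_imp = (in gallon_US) 25.52. Check: 1 gallon_imp = 0.00454609 m^3, so 21.25 gallon_imp = 21.25 * 0.00454609 = 0.096604413 m^3. 1 gallon_US = 0.0037854118 m^3, so 0.096604413 m^3 = 0.096604413 / 0.0037854118 = 25.520186 gallon_US ≈ 25.52 gallon_US (4 s.f.).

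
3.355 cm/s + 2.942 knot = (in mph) 3.461. Check: 1 cm/s = 0.01 m/s, so 3.355 cm/s = 3.355 * 0.01 = 0.03355 m/s. 1 knot = 0.51444444 m/s, so 2.942 knot = 2.942 * 0.51444444 = 1.5134956 m/s. Sum: 0.03355 + 1.5134956 = 1.5470456 m/s. 1 mph = 0.44704 m/s, so 1.5470456 m/s = 1.5470456 / 0.44704 = 3.4606423 mph ≈ 3.461 mph (4 s.f.).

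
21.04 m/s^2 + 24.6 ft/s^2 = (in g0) 21.04 m/s^2 is already in m/s^2. 1 ft/s^2 = 0.3048 m/s^2, so 24.6 ft/s^2 = 24.6 * 0.3048 = 7.49808 m/s^2. Sum: 21.04 + 7.49808 = 28.53808 m/s^2. 1 g0 = 9.80665 m/s^2, so 28.53808 m/s^2 = 28.53808 / 9.80665 = 2.9100743 g0 ≈ 2.91 g0 (4 s.f.). Final answer: 2.91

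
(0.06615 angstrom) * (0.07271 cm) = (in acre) 1.189e-18. Check: 1 angstrom = 1e-10 m, so 0.06615 angstrom = 0.06615 * 1e-10 = 6.615e-12 m. 1 cm = 0.01 m, so 0.07271 cm = 0.07271 * 0.01 = 0.0007271 m. Combine: 6.615e-12 m * 0.0007271 m = 4.8097665e-15 m^2. 1 acre = 4046.8564 m^2, so 4.8097665e-15 m^2 = 4.8097665e-15 / 4046.8564 = 1.1885192e-18 acre ≈ 1.189e-18 acre (4 s.f.).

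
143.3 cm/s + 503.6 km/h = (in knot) 1 cm/s = 0.01 m/s, so 143.3 cm/s = 143.3 * 0.01 = 1.433 m/s. 1 km/h = 0.27777778 m/s, so 503.6 km/h = 503.6 * 0.27777778 = 139.88889 m/s. Sum: 1.433 + 139.88889 = 141.32189 m/s. 1 knot = 0.51444444 m/s, so 141.32189 m/s = 141.32189 / 0.51444444 = 274.70778 knot ≈ 274.7 knot (4 s.f.). Final answer: 274.7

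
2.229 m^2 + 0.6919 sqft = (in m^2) 2.229 m^2 is already in m^2. 1 sqft = 0.09290304 m^2, so 0.6919 sqft = 0.6919 * 0.09290304 = 0.064279613 m^2. Sum: 2.229 + 0.064279613 = 2.2932796 m^2. Result: 2.2932796 m^2 ≈ 2.293 m^2 (4 s.f.). Final answer: 2.293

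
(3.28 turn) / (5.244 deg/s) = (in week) 1 turn = 6.2831853 rad, so 3.28 turn = 3.28 * 6.2831853 = 20.608848 rad. 1 deg/s = 0.017453293 rad/s, so 5.244 deg/s = 5.244 * 0.017453293 = 0.091525066 rad/s. Combine: 20.608848 rad / 0.091525066 rad/s = 225.17162 s. 1 week = 604800 s, so 225.17162 s = 225.17162 / 604800 = 0.00037230758 week ≈ 0.0003723 week (4 s.f.). Final answer: 0.0003723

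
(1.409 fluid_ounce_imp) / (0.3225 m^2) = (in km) 1 fluid_ounce_imp = 2.8413063e-05 m^3, so 1.409 fluid_ounce_imp = 1.409 * 2.8413063e-05 = 4.0034005e-05 m^3. 0.3225 m^2 is already in m^2. Combine: 4.0034005e-05 m^3 / 0.3225 m^2 = 0.00012413645 m. 1 km = 1000 m, so 0.00012413645 m = 0.00012413645 / 1000 = 1.2413645e-07 km ≈ 1.241e-07 km (4 s.f.). Final answer: 1.241e-07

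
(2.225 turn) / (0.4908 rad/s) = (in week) 4.71e-05. Check: 1 turn = 6.2831853 rad, so 2.225 turn = 2.225 * 6.2831853 = 13.980087 rad. 0.4908 rad/s is already in rad/s. Combine: 13.980087 rad / 0.4908 rad/s = 28.484285 s. 1 week = 604800 s, so 28.484285 s = 28.484285 / 604800 = 4.7097033e-05 week ≈ 4.71e-05 week (4 s.f.).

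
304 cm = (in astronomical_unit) 1 cm = 0.01 m, so 304 cm = 304 * 0.01 = 3.04 m. 1 astronomical_unit = 1.4959787e+11 m, so 3.04 m = 3.04 / 1.4959787e+11 = 2.0321145e-11 astronomical_unit ≈ 2.032e-11 astronomical_unit (4 s.f.). Final answer: 2.032e-11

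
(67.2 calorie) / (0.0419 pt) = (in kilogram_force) 1 calorie = 4.184 J, so 67.2 calorie = 67.2 * 4.184 = 281.1648 J. 1 pt = 0.00035277778 m, so 0.0419 pt = 0.0419 * 0.00035277778 = 1.4781389e-05 m. Combine: 281.1648 J / 1.4781389e-05 m = 19021541 N. 1 kilogram_force = 9.80665 N, so 19021541 N = 19021541 / 9.80665 = 1939657.4 kilogram_force ≈ 1.94e+06 kilogram_force (4 s.f.). Final answer: 1.94e+06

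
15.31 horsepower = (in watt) 1 horsepower = 745.69987 W, so 15.31 horsepower = 15.31 * 745.69987 = 11416.665 W. 11416.665 W = 11416.665 watt ≈ 1.142e+04 watt (4 s.f.). Final answer: 1.142e+04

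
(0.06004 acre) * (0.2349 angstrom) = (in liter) 1 acre = 4046.8564 m^2, so 0.06004 acre = 0.06004 * 4046.8564 = 242.97326 m^2. 1 angstrom = 1e-10 m, so 0.2349 angstrom = 0.2349 * 1e-10 = 2.349e-11 m. Combine: 242.97326 m^2 * 2.349e-11 m = 5.7074419e-09 m^3. 1 liter = 0.001 m^3, so 5.7074419e-09 m^3 = 5.7074419e-09 / 0.001 = 5.7074419e-06 liter ≈ 5.707e-06 liter (4 s.f.). Final answer: 5.707e-06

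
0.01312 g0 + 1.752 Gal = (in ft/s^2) 1 g0 = 9.80665 m/s^2, so 0.01312 g0 = 0.01312 * 9.80665 = 0.12866325 m/s^2. 1 Gal = 0.01 m/s^2, so 1.752 Gal = 1.752 * 0.01 = 0.01752 m/s^2. Sum: 0.12866325 + 0.01752 = 0.14618325 m/s^2. 1 ft/s^2 = 0.3048 m/s^2, so 0.14618325 m/s^2 = 0.14618325 / 0.3048 = 0.47960383 ft/s^2 ≈ 0.4796 ft/s^2 (4 s.f.). Final answer: 0.4796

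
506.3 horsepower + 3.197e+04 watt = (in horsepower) 549.2. Check: 1 horsepower = 745.69987 W, so 506.3 horsepower = 506.3 * 745.69987 = 377547.84 W. 3.197e+04 watt = 31970 W. Sum: 377547.84 + 31970 = 409517.84 W. 1 horsepower = 745.69987 W, so 409517.84 W = 409517.84 / 745.69987 = 549.17248 horsepower ≈ 549.2 horsepower (4 s.f.).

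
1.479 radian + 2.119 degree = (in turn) 0.2413. Check: 1.479 radian = 1.479 rad. 1 degree = 0.017453293 rad, so 2.119 degree = 2.119 * 0.017453293 = 0.036983527 rad. Sum: 1.479 + 0.036983527 = 1.5159835 rad. 1 turn = 6.2831853 rad, so 1.5159835 rad = 1.5159835 / 6.2831853 = 0.24127627 turn ≈ 0.2413 turn (4 s.f.).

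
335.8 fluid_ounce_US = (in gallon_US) 2.623. Check: 1 fluid_ounce_US = 2.957353e-05 m^3, so 335.8 fluid_ounce_US = 335.8 * 2.957353e-05 = 0.0099307912 m^3. 1 gallon_US = 0.0037854118 m^3, so 0.0099307912 m^3 = 0.0099307912 / 0.0037854118 = 2.6234375 gallon_US ≈ 2.623 gallon_US (4 s.f.).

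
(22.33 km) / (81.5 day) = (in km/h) 0.01142. Check: 1 km = 1000 m, so 22.33 km = 22.33 * 1000 = 22330 m. 1 day = 86400 s, so 81.5 day = 81.5 * 86400 = 7041600 s. Combine: 22330 m / 7041600 s = 0.0031711543 m/s. 1 km/h = 0.27777778 m/s, so 0.0031711543 m/s = 0.0031711543 / 0.27777778 = 0.011416155 km/h ≈ 0.01142 km/h (4 s.f.).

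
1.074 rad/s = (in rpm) 10.26. Check: 1 rpm = 0.10471976 rad/s, so 1.074 rad/s = 1.074 / 0.10471976 = 10.255945 rpm ≈ 10.26 rpm (4 s.f.).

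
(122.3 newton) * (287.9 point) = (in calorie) 2.969. Check: 122.3 newton = 122.3 N. 1 point = 0.00035277778 m, so 287.9 point = 287.9 * 0.00035277778 = 0.10156472 m. Combine: 122.3 N * 0.10156472 m = 12.421366 J. 1 calorie = 4.184 J, so 12.421366 J = 12.421366 / 4.184 = 2.9687776 calorie ≈ 2.969 calorie (4 s.f.).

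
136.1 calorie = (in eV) 3.554e+21. Check: 1 calorie = 4.184 J, so 136.1 calorie = 136.1 * 4.184 = 569.4424 J. 1 eV = 1.6021766e-19 J, so 569.4424 J = 569.4424 / 1.6021766e-19 = 3.5541799e+21 eV ≈ 3.554e+21 eV (4 s.f.).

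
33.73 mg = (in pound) 1 mg = 1e-06 kg, so 33.73 mg = 33.73 * 1e-06 = 3.373e-05 kg. 1 pound = 0.45359237 kg, so 3.373e-05 kg = 3.373e-05 / 0.45359237 = 7.4361921e-05 pound ≈ 7.436e-05 pound (4 s.f.). Final answer: 7.436e-05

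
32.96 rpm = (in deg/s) 1 rpm = 0.10471976 rad/s, so 32.96 rpm = 32.96 * 0.10471976 = 3.4515631 rad/s. 1 deg/s = 0.017453293 rad/s, so 3.4515631 rad/s = 3.4515631 / 0.017453293 = 197.76 deg/s ≈ 197.8 deg/s (4 s.f.). Final answer: 197.8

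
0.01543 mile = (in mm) 1 mile = 1609.344 m, so 0.01543 mile = 0.01543 * 1609.344 = 24.832178 m. 1 mm = 0.001 m, so 24.832178 m = 24.832178 / 0.001 = 24832.178 mm ≈ 2.483e+04 mm (4 s.f.). Final answer: 2.483e+04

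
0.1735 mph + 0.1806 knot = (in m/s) 1 mph = 0.44704 m/s, so 0.1735 mph = 0.1735 * 0.44704 = 0.07756144 m/s. 1 knot = 0.51444444 m/s, so 0.1806 knot = 0.1806 * 0.51444444 = 0.092908667 m/s. Sum: 0.07756144 + 0.092908667 = 0.17047011 m/s. Result: 0.17047011 m/s ≈ 0.1705 m/s (4 s.f.). Final answer: 0.1705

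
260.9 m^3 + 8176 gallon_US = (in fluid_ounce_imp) 260.9 m^3 is already in m^3. 1 gallon_US = 0.0037854118 m^3, so 8176 gallon_US = 8176 * 0.0037854118 = 30.949527 m^3. Sum: 260.9 + 30.949527 = 291.84953 m^3. 1 fluid_ounce_imp = 2.8413063e-05 m^3, so 291.84953 m^3 = 291.84953 / 2.8413063e-05 = 10271667 fluid_ounce_imp ≈ 1.027e+07 fluid_ounce_imp (4 s.f.). Final answer: 1.027e+07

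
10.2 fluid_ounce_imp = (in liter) 0.2898. Check: 1 fluid_ounce_imp = 2.8413063e-05 m^3, so 10.2 fluid_ounce_imp = 10.2 * 2.8413063e-05 = 0.00028981324 m^3. 1 liter = 0.001 m^3, so 0.00028981324 m^3 = 0.00028981324 / 0.001 = 0.28981324 liter ≈ 0.2898 liter (4 s.f.).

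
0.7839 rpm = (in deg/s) 1 rpm = 0.10471976 rad/s, so 0.7839 rpm = 0.7839 * 0.10471976 = 0.082089816 rad/s. 1 deg/s = 0.017453293 rad/s, so 0.082089816 rad/s = 0.082089816 / 0.017453293 = 4.7034 deg/s ≈ 4.703 deg/s (4 s.f.). Final answer: 4.703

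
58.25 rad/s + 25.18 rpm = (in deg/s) 58.25 rad/s is already in rad/s. 1 rpm = 0.10471976 rad/s, so 25.18 rpm = 25.18 * 0.10471976 = 2.6368434 rad/s. Sum: 58.25 + 2.6368434 = 60.886843 rad/s. 1 deg/s = 0.017453293 rad/s, so 60.886843 rad/s = 60.886843 / 0.017453293 = 3488.5592 deg/s ≈ 3489 deg/s (4 s.f.). Final answer: 3489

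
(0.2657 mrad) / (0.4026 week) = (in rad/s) 1 mrad = 0.001 rad, so 0.2657 mrad = 0.2657 * 0.001 = 0.0002657 rad. 1 week = 604800 s, so 0.4026 week = 0.4026 * 604800 = 243492.48 s. Combine: 0.0002657 rad / 243492.48 s = 1.0912041e-09 rad/s. Result: 1.0912041e-09 rad/s ≈ 1.091e-09 rad/s (4 s.f.). Final answer: 1.091e-09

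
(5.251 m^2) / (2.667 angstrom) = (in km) 1.969e+07. Check: 5.251 m^2 is already in m^2. 1 angstrom = 1e-10 m, so 2.667 angstrom = 2.667 * 1e-10 = 2.667e-10 m. Combine: 5.251 m^2 / 2.667e-10 m = 1.9688789e+10 m. 1 km = 1000 m, so 1.9688789e+10 m = 1.9688789e+10 / 1000 = 19688789 km ≈ 1.969e+07 km (4 s.f.).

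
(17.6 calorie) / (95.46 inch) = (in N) 1 calorie = 4.184 J, so 17.6 calorie = 17.6 * 4.184 = 73.6384 J. 1 inch = 0.0254 m, so 95.46 inch = 95.46 * 0.0254 = 2.424684 m. Combine: 73.6384 J / 2.424684 m = 30.370308 N. Result: 30.370308 N ≈ 30.37 N (4 s.f.). Final answer: 30.37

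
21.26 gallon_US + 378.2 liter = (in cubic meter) 0.4587. Check: 1 gallon_US = 0.0037854118 m^3, so 21.26 gallon_US = 21.26 * 0.0037854118 = 0.080477855 m^3. 1 liter = 0.001 m^3, so 378.2 liter = 378.2 * 0.001 = 0.3782 m^3. Sum: 0.080477855 + 0.3782 = 0.45867785 m^3. 0.45867785 m^3 = 0.45867785 cubic meter ≈ 0.4587 cubic meter (4 s.f.).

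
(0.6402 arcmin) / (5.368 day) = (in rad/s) 4.015e-10. Check: 1 arcmin = 0.00029088821 rad, so 0.6402 arcmin = 0.6402 * 0.00029088821 = 0.00018622663 rad. 1 day = 86400 s, so 5.368 day = 5.368 * 86400 = 463795.2 s. Combine: 0.00018622663 rad / 463795.2 s = 4.0152772e-10 rad/s. Result: 4.0152772e-10 rad/s ≈ 4.015e-10 rad/s (4 s.f.).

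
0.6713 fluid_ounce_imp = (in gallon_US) 0.005039. Check: 1 fluid_ounce_imp = 2.8413063e-05 m^3, so 0.6713 fluid_ounce_imp = 0.6713 * 2.8413063e-05 = 1.9073689e-05 m^3. 1 gallon_US = 0.0037854118 m^3, so 1.9073689e-05 m^3 = 1.9073689e-05 / 0.0037854118 = 0.0050387355 gallon_US ≈ 0.005039 gallon_US (4 s.f.).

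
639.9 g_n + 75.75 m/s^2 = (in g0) 1 g_n = 9.80665 m/s^2, so 639.9 g_n = 639.9 * 9.80665 = 6275.2753 m/s^2. 75.75 m/s^2 is already in m/s^2. Sum: 6275.2753 + 75.75 = 6351.0253 m/s^2. 1 g0 = 9.80665 m/s^2, so 6351.0253 m/s^2 = 6351.0253 / 9.80665 = 647.62435 g0 ≈ 647.6 g0 (4 s.f.). Final answer: 647.6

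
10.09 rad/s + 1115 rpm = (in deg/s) 7268. Check: 10.09 rad/s is already in rad/s. 1 rpm = 0.10471976 rad/s, so 1115 rpm = 1115 * 0.10471976 = 116.76253 rad/s. Sum: 10.09 + 116.76253 = 126.85253 rad/s. 1 deg/s = 0.017453293 rad/s, so 126.85253 rad/s = 126.85253 / 0.017453293 = 7268.1144 deg/s ≈ 7268 deg/s (4 s.f.).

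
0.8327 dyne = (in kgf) 8.491e-07. Check: 1 dyne = 1e-05 N, so 0.8327 dyne = 0.8327 * 1e-05 = 8.327e-06 N. 1 kgf = 9.80665 N, so 8.327e-06 N = 8.327e-06 / 9.80665 = 8.4911769e-07 kgf ≈ 8.491e-07 kgf (4 s.f.).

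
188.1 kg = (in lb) 1 lb = 0.45359237 kg, so 188.1 kg = 188.1 / 0.45359237 = 414.68952 lb ≈ 414.7 lb (4 s.f.). Final answer: 414.7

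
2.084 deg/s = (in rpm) 0.3473. Check: 1 deg/s = 0.017453293 rad/s, so 2.084 deg/s = 2.084 * 0.017453293 = 0.036372662 rad/s. 1 rpm = 0.10471976 rad/s, so 0.036372662 rad/s = 0.036372662 / 0.10471976 = 0.34733333 rpm ≈ 0.3473 rpm (4 s.f.).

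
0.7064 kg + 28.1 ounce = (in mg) 1.503e+06. Check: 0.7064 kg is already in kg. 1 ounce = 0.028349523 kg, so 28.1 ounce = 28.1 * 0.028349523 = 0.7966216 kg. Sum: 0.7064 + 0.7966216 = 1.5030216 kg. 1 mg = 1e-06 kg, so 1.5030216 kg = 1.5030216 / 1e-06 = 1503021.6 mg ≈ 1.503e+06 mg (4 s.f.).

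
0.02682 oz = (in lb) 0.001676. Check: 1 oz = 0.028349523 kg, so 0.02682 oz = 0.02682 * 0.028349523 = 0.00076033421 kg. 1 lb = 0.45359237 kg, so 0.00076033421 kg = 0.00076033421 / 0.45359237 = 0.00167625 lb ≈ 0.001676 lb (4 s.f.).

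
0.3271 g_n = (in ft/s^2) 10.52. Check: 1 g_n = 9.80665 m/s^2, so 0.3271 g_n = 0.3271 * 9.80665 = 3.2077552 m/s^2. 1 ft/s^2 = 0.3048 m/s^2, so 3.2077552 m/s^2 = 3.2077552 / 0.3048 = 10.524131 ft/s^2 ≈ 10.52 ft/s^2 (4 s.f.).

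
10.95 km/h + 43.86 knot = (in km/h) 1 km/h = 0.27777778 m/s, so 10.95 km/h = 10.95 * 0.27777778 = 3.0416667 m/s. 1 knot = 0.51444444 m/s, so 43.86 knot = 43.86 * 0.51444444 = 22.563533 m/s. Sum: 3.0416667 + 22.563533 = 25.6052 m/s. 1 km/h = 0.27777778 m/s, so 25.6052 m/s = 25.6052 / 0.27777778 = 92.17872 km/h ≈ 92.18 km/h (4 s.f.). Final answer: 92.18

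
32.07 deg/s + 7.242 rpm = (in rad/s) 1 deg/s = 0.017453293 rad/s, so 32.07 deg/s = 32.07 * 0.017453293 = 0.55972709 rad/s. 1 rpm = 0.10471976 rad/s, so 7.242 rpm = 7.242 * 0.10471976 = 0.75838047 rad/s. Sum: 0.55972709 + 0.75838047 = 1.3181076 rad/s. Result: 1.3181076 rad/s ≈ 1.318 rad/s (4 s.f.). Final answer: 1.318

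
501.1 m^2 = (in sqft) 5394. Check: 1 sqft = 0.09290304 m^2, so 501.1 m^2 = 501.1 / 0.09290304 = 5393.7955 sqft ≈ 5394 sqft (4 s.f.).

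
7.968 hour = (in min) 478.1. Check: 1 hour = 3600 s, so 7.968 hour = 7.968 * 3600 = 28684.8 s. 1 min = 60 s, so 28684.8 s = 28684.8 / 60 = 478.08 min ≈ 478.1 min (4 s.f.).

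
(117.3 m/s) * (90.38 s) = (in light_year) 117.3 m/s is already in m/s. 90.38 s is already in s. Combine: 117.3 m/s * 90.38 s = 10601.574 m. 1 light_year = 9.4607305e+15 m, so 10601.574 m = 10601.574 / 9.4607305e+15 = 1.1205873e-12 light_year ≈ 1.121e-12 light_year (4 s.f.). Final answer: 1.121e-12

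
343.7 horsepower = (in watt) 1 horsepower = 745.69987 W, so 343.7 horsepower = 343.7 * 745.69987 = 256297.05 W. 256297.05 W = 256297.05 watt ≈ 2.563e+05 watt (4 s.f.). Final answer: 2.563e+05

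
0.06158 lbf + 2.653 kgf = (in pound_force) 5.91. Check: 1 lbf = 4.4482216 N, so 0.06158 lbf = 0.06158 * 4.4482216 = 0.27392149 N. 1 kgf = 9.80665 N, so 2.653 kgf = 2.653 * 9.80665 = 26.017042 N. Sum: 0.27392149 + 26.017042 = 26.290964 N. 1 pound_force = 4.4482216 N, so 26.290964 N = 26.290964 / 4.4482216 = 5.9104438 pound_force ≈ 5.91 pound_force (4 s.f.).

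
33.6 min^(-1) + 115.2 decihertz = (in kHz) 1 min^(-1) = 0.016666667 Hz, so 33.6 min^(-1) = 33.6 * 0.016666667 = 0.56 Hz. 1 decihertz = 0.1 Hz, so 115.2 decihertz = 115.2 * 0.1 = 11.52 Hz. Sum: 0.56 + 11.52 = 12.08 Hz. 1 kHz = 1000 Hz, so 12.08 Hz = 12.08 / 1000 = 0.01208 kHz. Final answer: 0.01208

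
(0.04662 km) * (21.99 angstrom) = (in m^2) 1.025e-07. Check: 1 km = 1000 m, so 0.04662 km = 0.04662 * 1000 = 46.62 m. 1 angstrom = 1e-10 m, so 21.99 angstrom = 21.99 * 1e-10 = 2.199e-09 m. Combine: 46.62 m * 2.199e-09 m = 1.0251738e-07 m^2. Result: 1.0251738e-07 m^2 ≈ 1.025e-07 m^2 (4 s.f.).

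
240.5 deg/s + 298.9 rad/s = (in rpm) 1 deg/s = 0.017453293 rad/s, so 240.5 deg/s = 240.5 * 0.017453293 = 4.1975169 rad/s. 298.9 rad/s is already in rad/s. Sum: 4.1975169 + 298.9 = 303.09752 rad/s. 1 rpm = 0.10471976 rad/s, so 303.09752 rad/s = 303.09752 / 0.10471976 = 2894.3681 rpm ≈ 2894 rpm (4 s.f.). Final answer: 2894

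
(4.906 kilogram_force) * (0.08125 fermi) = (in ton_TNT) 1 kilogram_force = 9.80665 N, so 4.906 kilogram_force = 4.906 * 9.80665 = 48.111425 N. 1 fermi = 1e-15 m, so 0.08125 fermi = 0.08125 * 1e-15 = 8.125e-17 m. Combine: 48.111425 N * 8.125e-17 m = 3.9090533e-15 J. 1 ton_TNT = 4.184e+09 J, so 3.9090533e-15 J = 3.9090533e-15 / 4.184e+09 = 9.3428616e-25 ton_TNT ≈ 9.343e-25 ton_TNT (4 s.f.). Final answer: 9.343e-25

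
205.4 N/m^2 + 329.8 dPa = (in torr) 205.4 N/m^2 = 205.4 Pa. 1 dPa = 0.1 Pa, so 329.8 dPa = 329.8 * 0.1 = 32.98 Pa. Sum: 205.4 + 32.98 = 238.38 Pa. 1 torr = 133.32237 Pa, so 238.38 Pa = 238.38 / 133.32237 = 1.787997 torr ≈ 1.788 torr (4 s.f.). Final answer: 1.788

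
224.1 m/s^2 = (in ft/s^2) 735.2. Check: 1 ft/s^2 = 0.3048 m/s^2, so 224.1 m/s^2 = 224.1 / 0.3048 = 735.23622 ft/s^2 ≈ 735.2 ft/s^2 (4 s.f.).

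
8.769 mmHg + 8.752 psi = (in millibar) 615.1. Check: 1 mmHg = 133.32237 Pa, so 8.769 mmHg = 8.769 * 133.32237 = 1169.1038 Pa. 1 psi = 6894.7573 Pa, so 8.752 psi = 8.752 * 6894.7573 = 60342.916 Pa. Sum: 1169.1038 + 60342.916 = 61512.02 Pa. 1 millibar = 100 Pa, so 61512.02 Pa = 61512.02 / 100 = 615.1202 millibar ≈ 615.1 millibar (4 s.f.).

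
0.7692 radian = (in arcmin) 0.7692 radian = 0.7692 rad. 1 arcmin = 0.00029088821 rad, so 0.7692 rad = 0.7692 / 0.00029088821 = 2644.3148 arcmin ≈ 2644 arcmin (4 s.f.). Final answer: 2644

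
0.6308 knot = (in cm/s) 1 knot = 0.51444444 m/s, so 0.6308 knot = 0.6308 * 0.51444444 = 0.32451156 m/s. 1 cm/s = 0.01 m/s, so 0.32451156 m/s = 0.32451156 / 0.01 = 32.451156 cm/s ≈ 32.45 cm/s (4 s.f.). Final answer: 32.45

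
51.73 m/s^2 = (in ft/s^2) 169.7. Check: 1 ft/s^2 = 0.3048 m/s^2, so 51.73 m/s^2 = 51.73 / 0.3048 = 169.71785 ft/s^2 ≈ 169.7 ft/s^2 (4 s.f.).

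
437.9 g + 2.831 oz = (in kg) 0.5182. Check: 1 g = 0.001 kg, so 437.9 g = 437.9 * 0.001 = 0.4379 kg. 1 oz = 0.028349523 kg, so 2.831 oz = 2.831 * 0.028349523 = 0.0802575 kg. Sum: 0.4379 + 0.0802575 = 0.5181575 kg. Result: 0.5181575 kg ≈ 0.5182 kg (4 s.f.).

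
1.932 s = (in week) 1 week = 604800 s, so 1.932 s = 1.932 / 604800 = 3.1944444e-06 week ≈ 3.194e-06 week (4 s.f.). Final answer: 3.194e-06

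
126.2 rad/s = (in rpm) 1205. Check: 1 rpm = 0.10471976 rad/s, so 126.2 rad/s = 126.2 / 0.10471976 = 1205.1212 rpm ≈ 1205 rpm (4 s.f.).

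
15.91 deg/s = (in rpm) 1 deg/s = 0.017453293 rad/s, so 15.91 deg/s = 15.91 * 0.017453293 = 0.27768188 rad/s. 1 rpm = 0.10471976 rad/s, so 0.27768188 rad/s = 0.27768188 / 0.10471976 = 2.6516667 rpm ≈ 2.652 rpm (4 s.f.). Final answer: 2.652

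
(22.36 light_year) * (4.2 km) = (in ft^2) 9.563e+21. Check: 1 light_year = 9.4607305e+15 m, so 22.36 light_year = 22.36 * 9.4607305e+15 = 2.1154193e+17 m. 1 km = 1000 m, so 4.2 km = 4.2 * 1000 = 4200 m. Combine: 2.1154193e+17 m * 4200 m = 8.8847612e+20 m^2. 1 ft^2 = 0.09290304 m^2, so 8.8847612e+20 m^2 = 8.8847612e+20 / 0.09290304 = 9.5634774e+21 ft^2 ≈ 9.563e+21 ft^2 (4 s.f.).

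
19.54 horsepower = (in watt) 1.457e+04. Check: 1 horsepower = 745.69987 W, so 19.54 horsepower = 19.54 * 745.69987 = 14570.975 W. 14570.975 W = 14570.975 watt ≈ 1.457e+04 watt (4 s.f.).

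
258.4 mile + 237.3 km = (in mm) 1 mile = 1609.344 m, so 258.4 mile = 258.4 * 1609.344 = 415854.49 m. 1 km = 1000 m, so 237.3 km = 237.3 * 1000 = 237300 m. Sum: 415854.49 + 237300 = 653154.49 m. 1 mm = 0.001 m, so 653154.49 m = 653154.49 / 0.001 = 6.5315449e+08 mm ≈ 6.532e+08 mm (4 s.f.). Final answer: 6.532e+08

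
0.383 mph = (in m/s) 0.1712. Check: 1 mph = 0.44704 m/s, so 0.383 mph = 0.383 * 0.44704 = 0.17121632 m/s. Result: 0.17121632 m/s ≈ 0.1712 m/s (4 s.f.).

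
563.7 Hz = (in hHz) 1 hHz = 100 Hz, so 563.7 Hz = 563.7 / 100 = 5.637 hHz. Final answer: 5.637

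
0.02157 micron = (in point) 1 micron = 1e-06 m, so 0.02157 micron = 0.02157 * 1e-06 = 2.157e-08 m. 1 point = 0.00035277778 m, so 2.157e-08 m = 2.157e-08 / 0.00035277778 = 6.1143307e-05 point ≈ 6.114e-05 point (4 s.f.). Final answer: 6.114e-05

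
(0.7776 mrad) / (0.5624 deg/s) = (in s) 0.07922. Check: 1 mrad = 0.001 rad, so 0.7776 mrad = 0.7776 * 0.001 = 0.0007776 rad. 1 deg/s = 0.017453293 rad/s, so 0.5624 deg/s = 0.5624 * 0.017453293 = 0.0098157317 rad/s. Combine: 0.0007776 rad / 0.0098157317 rad/s = 0.079219769 s. Result: 0.079219769 s ≈ 0.07922 s (4 s.f.).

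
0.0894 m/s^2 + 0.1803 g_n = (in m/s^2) 1.858. Check: 0.0894 m/s^2 is already in m/s^2. 1 g_n = 9.80665 m/s^2, so 0.1803 g_n = 0.1803 * 9.80665 = 1.768139 m/s^2. Sum: 0.0894 + 1.768139 = 1.857539 m/s^2. Result: 1.857539 m/s^2 ≈ 1.858 m/s^2 (4 s.f.).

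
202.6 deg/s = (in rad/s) 3.536. Check: 1 deg/s = 0.017453293 rad/s, so 202.6 deg/s = 202.6 * 0.017453293 = 3.5360371 rad/s. Result: 3.5360371 rad/s ≈ 3.536 rad/s (4 s.f.).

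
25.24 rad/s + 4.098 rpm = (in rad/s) 25.67. Check: 25.24 rad/s is already in rad/s. 1 rpm = 0.10471976 rad/s, so 4.098 rpm = 4.098 * 0.10471976 = 0.42914156 rad/s. Sum: 25.24 + 0.42914156 = 25.669142 rad/s. Result: 25.669142 rad/s ≈ 25.67 rad/s (4 s.f.).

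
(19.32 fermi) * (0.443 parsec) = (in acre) 0.06526. Check: 1 fermi = 1e-15 m, so 19.32 fermi = 19.32 * 1e-15 = 1.932e-14 m. 1 parsec = 3.0856776e+16 m, so 0.443 parsec = 0.443 * 3.0856776e+16 = 1.3669552e+16 m. Combine: 1.932e-14 m * 1.3669552e+16 m = 264.09574 m^2. 1 acre = 4046.8564 m^2, so 264.09574 m^2 = 264.09574 / 4046.8564 = 0.065259478 acre ≈ 0.06526 acre (4 s.f.).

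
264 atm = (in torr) 1 atm = 101325 Pa, so 264 atm = 264 * 101325 = 26749800 Pa. 1 torr = 133.32237 Pa, so 26749800 Pa = 26749800 / 133.32237 = 200640 torr ≈ 2.006e+05 torr (4 s.f.). Final answer: 2.006e+05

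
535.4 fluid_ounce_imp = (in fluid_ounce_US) 1 fluid_ounce_imp = 2.8413063e-05 m^3, so 535.4 fluid_ounce_imp = 535.4 * 2.8413063e-05 = 0.015212354 m^3. 1 fluid_ounce_US = 2.957353e-05 m^3, so 0.015212354 m^3 = 0.015212354 / 2.957353e-05 = 514.39087 fluid_ounce_US ≈ 514.4 fluid_ounce_US (4 s.f.). Final answer: 514.4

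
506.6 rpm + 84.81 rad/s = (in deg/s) 7899. Check: 1 rpm = 0.10471976 rad/s, so 506.6 rpm = 506.6 * 0.10471976 = 53.051028 rad/s. 84.81 rad/s is already in rad/s. Sum: 53.051028 + 84.81 = 137.86103 rad/s. 1 deg/s = 0.017453293 rad/s, so 137.86103 rad/s = 137.86103 / 0.017453293 = 7898.8551 deg/s ≈ 7899 deg/s (4 s.f.).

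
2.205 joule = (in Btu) 0.00209. Check: 2.205 joule = 2.205 J. 1 Btu = 1055.0559 J, so 2.205 J = 2.205 / 1055.0559 = 0.0020899368 Btu ≈ 0.00209 Btu (4 s.f.).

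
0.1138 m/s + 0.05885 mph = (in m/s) 0.1138 m/s is already in m/s. 1 mph = 0.44704 m/s, so 0.05885 mph = 0.05885 * 0.44704 = 0.026308304 m/s. Sum: 0.1138 + 0.026308304 = 0.1401083 m/s. Result: 0.1401083 m/s ≈ 0.1401 m/s (4 s.f.). Final answer: 0.1401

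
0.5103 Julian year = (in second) 1 Julian year = 31557600 s, so 0.5103 Julian year = 0.5103 * 31557600 = 16103843 s. 16103843 s = 16103843 second ≈ 1.61e+07 second (4 s.f.). Final answer: 1.61e+07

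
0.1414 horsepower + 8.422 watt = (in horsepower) 0.1527. Check: 1 horsepower = 745.69987 W, so 0.1414 horsepower = 0.1414 * 745.69987 = 105.44196 W. 8.422 watt = 8.422 W. Sum: 105.44196 + 8.422 = 113.86396 W. 1 horsepower = 745.69987 W, so 113.86396 W = 113.86396 / 745.69987 = 0.15269409 horsepower ≈ 0.1527 horsepower (4 s.f.).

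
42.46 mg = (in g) 1 mg = 1e-06 kg, so 42.46 mg = 42.46 * 1e-06 = 4.246e-05 kg. 1 g = 0.001 kg, so 4.246e-05 kg = 4.246e-05 / 0.001 = 0.04246 g. Final answer: 0.04246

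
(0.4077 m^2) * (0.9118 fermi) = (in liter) 0.4077 m^2 is already in m^2. 1 fermi = 1e-15 m, so 0.9118 fermi = 0.9118 * 1e-15 = 9.118e-16 m. Combine: 0.4077 m^2 * 9.118e-16 m = 3.7174086e-16 m^3. 1 liter = 0.001 m^3, so 3.7174086e-16 m^3 = 3.7174086e-16 / 0.001 = 3.7174086e-13 liter ≈ 3.717e-13 liter (4 s.f.). Final answer: 3.717e-13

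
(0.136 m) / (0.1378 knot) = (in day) 2.22e-05. Check: 0.136 m is already in m. 1 knot = 0.51444444 m/s, so 0.1378 knot = 0.1378 * 0.51444444 = 0.070890444 m/s. Combine: 0.136 m / 0.070890444 m/s = 1.9184532 s. 1 day = 86400 s, so 1.9184532 s = 1.9184532 / 86400 = 2.2204319e-05 day ≈ 2.22e-05 day (4 s.f.).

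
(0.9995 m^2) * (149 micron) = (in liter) 0.1489. Check: 0.9995 m^2 is already in m^2. 1 micron = 1e-06 m, so 149 micron = 149 * 1e-06 = 0.000149 m. Combine: 0.9995 m^2 * 0.000149 m = 0.0001489255 m^3. 1 liter = 0.001 m^3, so 0.0001489255 m^3 = 0.0001489255 / 0.001 = 0.1489255 liter ≈ 0.1489 liter (4 s.f.).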